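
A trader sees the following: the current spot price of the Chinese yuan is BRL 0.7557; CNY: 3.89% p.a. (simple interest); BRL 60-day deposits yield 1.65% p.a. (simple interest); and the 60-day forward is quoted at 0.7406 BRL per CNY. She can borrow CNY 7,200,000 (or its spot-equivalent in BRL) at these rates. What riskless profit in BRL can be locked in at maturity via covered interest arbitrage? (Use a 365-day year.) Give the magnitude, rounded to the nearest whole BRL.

T = 60/365 years.
Keep in CNY, deliver into the forward: 7,200,000·1.006394521·0.7406 = BRL 5,366,417.63.
Swap to BRL now, deposit: 7,200,000·0.7557·1.002712329 = BRL 5,455,797.89.
The quoted forward undervalues CNY, so borrow CNY, convert to BRL at spot, deposit the BRL at 1.65%, and buy CNY forward at 0.7406 to cover the loan.
Arbitrage profit = |5,366,417.63 − 5,455,797.89| = BRL 89,380.

BRL 89,380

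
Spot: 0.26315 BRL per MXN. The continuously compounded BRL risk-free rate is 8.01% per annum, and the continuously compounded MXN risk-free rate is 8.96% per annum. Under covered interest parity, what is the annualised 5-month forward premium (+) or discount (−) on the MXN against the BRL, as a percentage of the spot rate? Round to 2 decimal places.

-0.95%

T = 5/12 years.
F = S · g_BRL/g_MXN = 0.26315 × 1.0339382/1.038039 = 0.26211042.
Annualised premium = (F − S)/S × (1/T) = (0.26211042 − 0.26315)/0.26315 ÷ (5/12) = -0.95%.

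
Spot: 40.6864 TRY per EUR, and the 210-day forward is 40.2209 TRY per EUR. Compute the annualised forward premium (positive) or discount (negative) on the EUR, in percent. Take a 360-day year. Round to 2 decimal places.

-1.96%

T = 210/360 years.
Period premium: (40.2209 − 40.6864)/40.6864 = -0.0114412.
×(1/T) gives -1.96% p.a.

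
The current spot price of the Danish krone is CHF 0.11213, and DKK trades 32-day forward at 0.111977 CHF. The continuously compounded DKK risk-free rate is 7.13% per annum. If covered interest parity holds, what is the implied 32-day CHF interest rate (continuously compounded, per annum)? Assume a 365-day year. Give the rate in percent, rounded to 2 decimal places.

T = 32/365 years.
By CIP, F/S equals the CHF-to-DKK growth ratio: 0.111977/0.11213 = 0.9986355.
DKK growth factor: e^(0.0713×32/365) = 1.0062705.
So the CHF growth factor = 1.0048974.
r = ln(1.0048974)/(32/365) = 0.055725 → 5.57%.

5.57%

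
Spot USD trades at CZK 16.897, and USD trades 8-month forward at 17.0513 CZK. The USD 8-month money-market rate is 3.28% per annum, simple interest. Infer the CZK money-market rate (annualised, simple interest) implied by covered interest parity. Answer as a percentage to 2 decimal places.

4.68%

T = 8/12 years.
CIP gives F = S · g_CZK/g_USD, so g_CZK/g_USD = 17.0513/16.897 = 1.0091318.
USD growth factor: 1 + 0.0328×8/12 = 1.0218667.
Hence g_CZK = 1.0311982.
(1.0311982 − 1)/T = 0.046797, i.e. 4.68%.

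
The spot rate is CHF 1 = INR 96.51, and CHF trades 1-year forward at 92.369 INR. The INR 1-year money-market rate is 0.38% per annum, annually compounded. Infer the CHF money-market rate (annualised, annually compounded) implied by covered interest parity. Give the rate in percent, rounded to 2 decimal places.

T = 1 year.
By CIP, F/S equals the INR-to-CHF growth ratio: 92.369/96.51 = 0.9570925.
The INR side grows by (1 + 0.0038)^1 = 1.003800.
Hence g_CHF = 1.0488014.
r = 1.0488014^(1/1) − 1 = 0.048801 → 4.88%.

4.88%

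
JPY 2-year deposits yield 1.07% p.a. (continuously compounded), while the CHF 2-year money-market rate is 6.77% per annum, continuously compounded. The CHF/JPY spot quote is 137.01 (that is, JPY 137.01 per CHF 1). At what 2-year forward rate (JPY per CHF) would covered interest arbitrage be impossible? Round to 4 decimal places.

122.2483

T = 2 years.
Growth of 1 JPY over T: e^(0.0107×2) = 1.021630622.
Growth of 1 CHF over T: e^(0.0677×2) = 1.144994691.
Forward (JPY per CHF) = 137.01 × 1.021630622 / 1.144994691 = 122.248262.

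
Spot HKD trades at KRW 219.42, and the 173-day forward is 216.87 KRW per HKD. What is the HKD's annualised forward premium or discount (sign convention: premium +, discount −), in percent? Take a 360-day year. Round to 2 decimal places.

-2.42%

T = 173/360 years.
(F − S)/S = (216.87 − 219.42)/219.42 = -0.0116215.
Per annum: -0.0116215 / (173/360) = -0.024183 = -2.42%.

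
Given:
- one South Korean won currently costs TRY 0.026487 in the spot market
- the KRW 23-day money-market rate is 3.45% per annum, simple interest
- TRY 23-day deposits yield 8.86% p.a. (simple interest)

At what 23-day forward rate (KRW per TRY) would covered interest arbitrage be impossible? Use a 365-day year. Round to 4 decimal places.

37.6264

T = 23/365 years.
Growth of 1 TRY over T: 1 + 0.0886×23/365 = 1.00558301.
KRW growth factor: 1 + 0.0345×23/365 = 1.00217397.
Forward (TRY per KRW) = 0.026487 × 1.00558301 / 1.00217397 = 0.026577099.
Quoted the other way: 1/0.026577099 = 37.6264 KRW per TRY.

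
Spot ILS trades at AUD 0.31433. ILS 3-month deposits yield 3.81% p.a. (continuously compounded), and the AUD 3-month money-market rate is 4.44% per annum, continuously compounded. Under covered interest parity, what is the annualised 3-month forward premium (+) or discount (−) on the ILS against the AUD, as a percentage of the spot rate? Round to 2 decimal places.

+0.63%

T = 3/12 years.
F = S · g_AUD/g_ILS = 0.31433 × 1.0111618/1.0095705 = 0.31482545.
Annualised premium = (F − S)/S × (1/T) = (0.31482545 − 0.31433)/0.31433 ÷ (3/12) = 0.63%.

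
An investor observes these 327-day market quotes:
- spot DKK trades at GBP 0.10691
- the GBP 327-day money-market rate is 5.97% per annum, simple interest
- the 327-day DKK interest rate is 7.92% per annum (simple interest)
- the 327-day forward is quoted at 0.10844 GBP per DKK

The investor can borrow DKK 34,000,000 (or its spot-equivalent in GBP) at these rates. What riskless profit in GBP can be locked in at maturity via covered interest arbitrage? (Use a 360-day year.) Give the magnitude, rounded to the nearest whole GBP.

GBP 120,146

T = 327/360 years.
Route A — deposit DKK, sell forward: 34,000,000 × 1.071940 × 0.10844 = GBP 3,952,199.90.
Route B — convert at spot, deposit GBP: 34,000,000 × 0.10691 × 1.0542275 = GBP 3,832,053.71.
The quoted forward overvalues DKK, so borrow GBP, buy DKK at spot, deposit the DKK at 7.92%, and sell the proceeds forward at 0.10844.
The gap between the two covered legs is GBP 120,146.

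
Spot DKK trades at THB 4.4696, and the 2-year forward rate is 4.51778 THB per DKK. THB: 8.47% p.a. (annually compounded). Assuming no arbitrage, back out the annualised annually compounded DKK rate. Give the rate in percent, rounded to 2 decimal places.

7.89%

T = 2 years.
F/S = 4.51778/4.4696 = 1.0107795 = (growth of THB) / (growth of DKK).
THB growth factor: (1 + 0.0847)^2 = 1.1765741.
Hence g_DKK = 1.1640265.
r = 1.1640265^(1/2) − 1 = 0.078901 → 7.89%.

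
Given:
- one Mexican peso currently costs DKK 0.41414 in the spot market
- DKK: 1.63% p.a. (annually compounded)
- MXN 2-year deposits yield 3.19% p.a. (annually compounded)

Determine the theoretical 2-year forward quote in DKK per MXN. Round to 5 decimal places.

T = 2 years.
DKK accumulates by (1 + 0.0163)^2 = 1.0328657.
MXN growth factor: (1 + 0.0319)^2 = 1.0648176.
Forward (DKK per MXN) = 0.41414 × 1.0328657 / 1.0648176 = 0.4017129.

0.40171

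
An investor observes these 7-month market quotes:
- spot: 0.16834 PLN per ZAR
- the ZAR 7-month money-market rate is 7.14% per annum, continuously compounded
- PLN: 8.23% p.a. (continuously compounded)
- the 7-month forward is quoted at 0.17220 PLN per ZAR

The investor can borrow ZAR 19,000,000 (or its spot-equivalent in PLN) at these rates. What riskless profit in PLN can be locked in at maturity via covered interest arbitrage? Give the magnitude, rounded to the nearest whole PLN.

T = 7/12 years.
Invest the ZAR and cover forward: 19,000,000 × 1.04252953 × 0.17220 = PLN 3,410,948.12.
Convert at spot and invest in PLN: 19,000,000 × 0.16834 × 1.049179398 = PLN 3,355,758.34.
The quoted forward overvalues ZAR, so borrow PLN, buy ZAR at spot, deposit the ZAR at 7.14%, and sell the proceeds forward at 0.17220.
Arbitrage profit = |3,410,948.12 − 3,355,758.34| = PLN 55,190.

PLN 55,190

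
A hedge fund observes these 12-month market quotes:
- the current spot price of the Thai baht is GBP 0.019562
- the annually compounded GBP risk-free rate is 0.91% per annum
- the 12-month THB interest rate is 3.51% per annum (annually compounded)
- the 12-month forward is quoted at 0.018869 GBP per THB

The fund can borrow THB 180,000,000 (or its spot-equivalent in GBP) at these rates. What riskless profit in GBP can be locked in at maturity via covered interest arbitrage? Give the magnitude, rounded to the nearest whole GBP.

GBP 37,568

T = 1 year.
Route A — deposit THB, sell forward: 180,000,000 × 1.035100 × 0.018869 = GBP 3,515,634.34.
Route B — convert at spot, deposit GBP: 180,000,000 × 0.019562 × 1.009100 = GBP 3,553,202.56.
The quoted forward undervalues THB, so borrow THB, convert to GBP at spot, deposit the GBP at 0.91%, and buy THB forward at 0.018869 to cover the loan.
The gap between the two covered legs is GBP 37,568.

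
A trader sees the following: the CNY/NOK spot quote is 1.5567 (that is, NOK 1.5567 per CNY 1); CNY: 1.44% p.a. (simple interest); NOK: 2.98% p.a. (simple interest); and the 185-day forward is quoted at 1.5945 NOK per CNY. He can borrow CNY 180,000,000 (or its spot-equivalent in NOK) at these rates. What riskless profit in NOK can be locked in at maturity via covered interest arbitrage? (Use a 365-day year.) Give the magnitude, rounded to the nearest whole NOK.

T = 185/365 years.
Keep in CNY, deliver into the forward: 180,000,000·1.00729863014·1.5945 = NOK 289,104,779.84.
Swap to NOK now, deposit: 180,000,000·1.5567·1.01510410959 = NOK 284,438,262.13.
The quoted forward overvalues CNY, so borrow NOK, buy CNY at spot, deposit the CNY at 1.44%, and sell the proceeds forward at 1.5945.
Arbitrage profit = |289,104,779.84 − 284,438,262.13| = NOK 4,666,518.

NOK 4,666,518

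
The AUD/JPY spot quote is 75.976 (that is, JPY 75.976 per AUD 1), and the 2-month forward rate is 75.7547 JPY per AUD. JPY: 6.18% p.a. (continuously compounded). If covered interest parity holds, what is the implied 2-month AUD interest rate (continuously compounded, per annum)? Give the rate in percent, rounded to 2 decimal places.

7.93%

T = 2/12 years.
F/S = 75.7547/75.976 = 0.9970872 = (growth of JPY) / (growth of AUD).
JPY growth factor: e^(0.0618×2/12) = 1.0103532.
That pins the AUD growth at 1.0133048.
r = ln(1.0133048)/(2/12) = 0.079302 → 7.93%.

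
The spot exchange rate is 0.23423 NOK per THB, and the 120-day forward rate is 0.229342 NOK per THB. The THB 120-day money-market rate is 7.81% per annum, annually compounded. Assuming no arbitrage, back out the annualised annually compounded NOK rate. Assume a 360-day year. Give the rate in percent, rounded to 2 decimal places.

1.20%

T = 120/360 years.
CIP gives F = S · g_NOK/g_THB, so g_NOK/g_THB = 0.229342/0.23423 = 0.9791316.
The THB side grows by (1 + 0.0781)^(120/360) = 1.0253836.
Hence g_NOK = 1.0039855.
r = 1.0039855^(360/120) − 1 = 0.012004 → 1.20%.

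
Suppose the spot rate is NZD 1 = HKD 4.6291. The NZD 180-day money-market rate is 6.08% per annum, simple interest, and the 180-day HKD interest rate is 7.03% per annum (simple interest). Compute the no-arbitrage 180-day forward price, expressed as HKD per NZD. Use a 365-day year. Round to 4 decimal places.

T = 180/365 years.
Growth of 1 HKD over T: 1 + 0.0703×180/365 = 1.0346685.
NZD growth factor: 1 + 0.0608×180/365 = 1.0299836.
So F = 4.6291 × 1.0346685 / 1.0299836 = 4.650156 (HKD/NZD).

4.6502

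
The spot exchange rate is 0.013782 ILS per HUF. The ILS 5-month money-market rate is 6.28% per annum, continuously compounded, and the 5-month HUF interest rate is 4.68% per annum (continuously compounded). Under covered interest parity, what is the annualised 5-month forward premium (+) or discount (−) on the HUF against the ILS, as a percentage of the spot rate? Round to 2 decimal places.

T = 5/12 years.
F = S · g_ILS/g_HUF = 0.013782 × 1.026512/1.0196914 = 0.013874186.
(F − S)/S ÷ T = (0.013874186 − 0.013782)/0.013782/(5/12) = 0.016053 → 1.61%.

+1.61%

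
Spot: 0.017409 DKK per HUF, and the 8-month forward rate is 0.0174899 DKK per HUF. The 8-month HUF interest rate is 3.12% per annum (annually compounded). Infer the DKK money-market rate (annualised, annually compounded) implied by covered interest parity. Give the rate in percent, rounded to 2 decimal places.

3.84%

T = 8/12 years.
F/S = 0.0174899/0.017409 = 1.0046470 = (growth of DKK) / (growth of HUF).
HUF growth factor: (1 + 0.0312)^(8/12) = 1.0206933.
So the DKK growth factor = 1.0254365.
r = 1.0254365^(12/8) − 1 = 0.038396 → 3.84%.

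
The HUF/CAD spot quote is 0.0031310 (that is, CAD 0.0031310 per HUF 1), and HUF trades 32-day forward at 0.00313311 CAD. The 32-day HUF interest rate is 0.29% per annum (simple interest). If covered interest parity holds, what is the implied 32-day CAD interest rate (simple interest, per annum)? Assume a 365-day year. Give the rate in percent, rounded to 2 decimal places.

T = 32/365 years.
CIP gives F = S · g_CAD/g_HUF, so g_CAD/g_HUF = 0.00313311/0.003131 = 1.0006739.
HUF growth factor: 1 + 0.0029×32/365 = 1.0002542.
Hence g_CAD = 1.0009283.
(1.0009283 − 1)/T = 0.010588, i.e. 1.06%.

1.06%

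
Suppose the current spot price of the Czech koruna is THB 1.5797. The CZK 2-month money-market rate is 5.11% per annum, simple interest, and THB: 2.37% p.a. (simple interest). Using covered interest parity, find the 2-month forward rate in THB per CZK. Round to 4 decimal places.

T = 2/12 years.
THB accumulates by 1 + 0.0237×2/12 = 1.003950.
CZK growth factor: 1 + 0.0511×2/12 = 1.0085167.
So F = 1.5797 × 1.003950 / 1.0085167 = 1.572547 (THB/CZK).

1.5725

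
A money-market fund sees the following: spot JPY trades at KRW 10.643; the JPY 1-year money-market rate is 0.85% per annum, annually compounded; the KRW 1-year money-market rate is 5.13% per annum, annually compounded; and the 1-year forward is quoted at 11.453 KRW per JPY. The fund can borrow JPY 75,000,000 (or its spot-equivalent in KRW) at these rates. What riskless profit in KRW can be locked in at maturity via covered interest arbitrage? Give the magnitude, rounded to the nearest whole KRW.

T = 1 year.
Keep in JPY, deliver into the forward: 75,000,000·1.008500·11.453 = KRW 866,276,287.50.
Swap to KRW now, deposit: 75,000,000·10.643·1.051300 = KRW 839,173,942.50.
The quoted forward overvalues JPY, so borrow KRW, buy JPY at spot, deposit the JPY at 0.85%, and sell the proceeds forward at 11.453.
Arbitrage profit = |866,276,287.50 − 839,173,942.50| = KRW 27,102,345.

KRW 27,102,345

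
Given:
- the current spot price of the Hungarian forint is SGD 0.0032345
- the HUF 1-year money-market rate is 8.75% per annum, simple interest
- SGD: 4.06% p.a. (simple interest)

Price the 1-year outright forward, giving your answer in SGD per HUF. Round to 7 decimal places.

T = 1 year.
SGD growth factor: 1 + 0.0406×1 = 1.040600.
HUF accumulates by 1 + 0.0875×1 = 1.087500.
So F = 0.0032345 × 1.040600 / 1.087500 = 0.003095008 (SGD/HUF).

0.0030950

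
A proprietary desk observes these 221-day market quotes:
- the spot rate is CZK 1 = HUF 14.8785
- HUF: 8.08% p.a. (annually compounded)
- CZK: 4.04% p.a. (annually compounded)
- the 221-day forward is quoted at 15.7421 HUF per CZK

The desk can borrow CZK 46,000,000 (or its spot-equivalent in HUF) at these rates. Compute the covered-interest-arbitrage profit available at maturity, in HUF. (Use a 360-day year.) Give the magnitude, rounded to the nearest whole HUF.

T = 221/360 years.
Route A — deposit CZK, sell forward: 46,000,000 × 1.02461120223 × 15.7421 = HUF 741,958,472.30.
Route B — convert at spot, deposit HUF: 46,000,000 × 14.8785 × 1.04885604805 = HUF 717,848,616.70.
The quoted forward overvalues CZK, so borrow HUF, buy CZK at spot, deposit the CZK at 4.04%, and sell the proceeds forward at 15.7421.
Arbitrage profit = |741,958,472.30 − 717,848,616.70| = HUF 24,109,856.

HUF 24,109,856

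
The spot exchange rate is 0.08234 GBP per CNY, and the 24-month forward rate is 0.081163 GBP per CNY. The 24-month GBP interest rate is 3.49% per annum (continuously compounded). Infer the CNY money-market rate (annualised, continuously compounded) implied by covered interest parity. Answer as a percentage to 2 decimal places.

4.21%

T = 2 years.
F/S = 0.081163/0.08234 = 0.9857056 = (growth of GBP) / (growth of CNY).
GBP growth factor: e^(0.0349×2) = 1.0722937.
That pins the CNY growth at 1.0878438.
Take logs: ln 1.0878438 / 2 = 0.042099, so 4.21%.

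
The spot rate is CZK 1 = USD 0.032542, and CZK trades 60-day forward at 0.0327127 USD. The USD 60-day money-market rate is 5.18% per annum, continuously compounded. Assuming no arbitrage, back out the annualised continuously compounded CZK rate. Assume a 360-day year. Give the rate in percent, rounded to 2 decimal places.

2.04%

T = 60/360 years.
CIP gives F = S · g_USD/g_CZK, so g_USD/g_CZK = 0.0327127/0.032542 = 1.0052455.
The USD side grows by e^(0.0518×60/360) = 1.0086707.
Hence g_CZK = 1.0034073.
Take logs: ln 1.0034073 / (60/360) = 0.020409, so 2.04%.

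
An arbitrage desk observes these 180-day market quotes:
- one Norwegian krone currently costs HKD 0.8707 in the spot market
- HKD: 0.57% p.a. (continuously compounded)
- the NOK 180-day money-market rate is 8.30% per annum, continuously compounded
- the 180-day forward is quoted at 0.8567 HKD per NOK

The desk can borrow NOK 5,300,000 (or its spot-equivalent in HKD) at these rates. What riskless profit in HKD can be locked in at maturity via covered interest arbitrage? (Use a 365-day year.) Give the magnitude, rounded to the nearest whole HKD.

HKD 102,516

T = 180/365 years.
Keep in NOK, deliver into the forward: 5,300,000·1.041780748·0.8567 = HKD 4,730,215.90.
Swap to HKD now, deposit: 5,300,000·0.8707·1.002814913 = HKD 4,627,700.01.
The quoted forward overvalues NOK, so borrow HKD, buy NOK at spot, deposit the NOK at 8.30%, and sell the proceeds forward at 0.8567.
The gap between the two covered legs is HKD 102,516.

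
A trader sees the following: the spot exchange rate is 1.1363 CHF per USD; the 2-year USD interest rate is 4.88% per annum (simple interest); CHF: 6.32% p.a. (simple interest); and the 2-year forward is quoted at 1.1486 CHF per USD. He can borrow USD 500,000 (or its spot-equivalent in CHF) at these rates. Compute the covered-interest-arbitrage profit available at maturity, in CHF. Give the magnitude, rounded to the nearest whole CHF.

CHF 9,612

T = 2 years.
Keep in USD, deliver into the forward: 500,000·1.097600·1.1486 = CHF 630,351.68.
Swap to CHF now, deposit: 500,000·1.1363·1.126400 = CHF 639,964.16.
The quoted forward undervalues USD, so borrow USD, convert to CHF at spot, deposit the CHF at 6.32%, and buy USD forward at 1.1486 to cover the loan.
The gap between the two covered legs is CHF 9,612.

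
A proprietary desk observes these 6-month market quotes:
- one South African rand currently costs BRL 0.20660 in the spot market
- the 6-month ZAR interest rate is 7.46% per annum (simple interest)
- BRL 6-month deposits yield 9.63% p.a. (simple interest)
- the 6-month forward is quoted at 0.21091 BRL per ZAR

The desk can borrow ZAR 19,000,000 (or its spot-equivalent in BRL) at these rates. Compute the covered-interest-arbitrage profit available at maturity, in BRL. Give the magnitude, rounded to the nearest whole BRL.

T = 6/12 years.
Invest the ZAR and cover forward: 19,000,000 × 1.037300 × 0.21091 = BRL 4,156,761.92.
Convert at spot and invest in BRL: 19,000,000 × 0.20660 × 1.048150 = BRL 4,114,408.01.
The quoted forward overvalues ZAR, so borrow BRL, buy ZAR at spot, deposit the ZAR at 7.46%, and sell the proceeds forward at 0.21091.
Arbitrage profit = |4,156,761.92 − 4,114,408.01| = BRL 42,354.

BRL 42,354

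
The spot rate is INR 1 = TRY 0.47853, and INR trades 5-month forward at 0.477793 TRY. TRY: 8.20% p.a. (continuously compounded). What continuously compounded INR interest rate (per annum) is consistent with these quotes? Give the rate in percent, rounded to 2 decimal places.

T = 5/12 years.
F/S = 0.477793/0.47853 = 0.9984599 = (growth of TRY) / (growth of INR).
The TRY side grows by e^(0.0820×5/12) = 1.0347571.
So the INR growth factor = 1.0363532.
r = ln(1.0363532)/(5/12) = 0.085699 → 8.57%.

8.57%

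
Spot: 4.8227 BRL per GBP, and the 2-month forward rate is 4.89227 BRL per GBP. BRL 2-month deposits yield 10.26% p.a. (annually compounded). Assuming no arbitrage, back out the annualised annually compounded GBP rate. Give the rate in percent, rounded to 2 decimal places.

T = 2/12 years.
By CIP, F/S equals the BRL-to-GBP growth ratio: 4.89227/4.8227 = 1.0144255.
The BRL side grows by (1 + 0.1026)^(2/12) = 1.0164117.
That pins the GBP growth at 1.001958.
Annualise: 1.001958^(12/2) − 1 = 0.011806 = 1.18%.

1.18%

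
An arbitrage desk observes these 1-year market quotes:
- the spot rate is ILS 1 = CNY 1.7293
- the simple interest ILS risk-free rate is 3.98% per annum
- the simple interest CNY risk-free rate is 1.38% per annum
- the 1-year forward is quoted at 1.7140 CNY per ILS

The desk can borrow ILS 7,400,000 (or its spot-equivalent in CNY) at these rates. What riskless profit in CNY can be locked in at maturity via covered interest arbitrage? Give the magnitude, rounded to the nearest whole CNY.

CNY 214,991

T = 1 year.
Invest the ILS and cover forward: 7,400,000 × 1.039800 × 1.7140 = CNY 13,188,407.28.
Convert at spot and invest in CNY: 7,400,000 × 1.7293 × 1.013800 = CNY 12,973,416.12.
The quoted forward overvalues ILS, so borrow CNY, buy ILS at spot, deposit the ILS at 3.98%, and sell the proceeds forward at 1.7140.
The gap between the two covered legs is CNY 214,991.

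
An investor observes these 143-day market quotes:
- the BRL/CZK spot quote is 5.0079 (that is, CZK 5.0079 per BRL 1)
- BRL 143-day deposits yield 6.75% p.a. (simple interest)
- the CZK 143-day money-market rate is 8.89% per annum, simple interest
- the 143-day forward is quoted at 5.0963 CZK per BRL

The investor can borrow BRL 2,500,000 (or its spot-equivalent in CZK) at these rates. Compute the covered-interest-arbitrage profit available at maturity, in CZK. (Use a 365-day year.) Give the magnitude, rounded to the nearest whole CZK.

CZK 121,877

T = 143/365 years.
Invest the BRL and cover forward: 2,500,000 × 1.0264452055 × 5.0963 = CZK 13,077,681.75.
Convert at spot and invest in CZK: 2,500,000 × 5.0079 × 1.0348293151 = CZK 12,955,804.32.
The quoted forward overvalues BRL, so borrow CZK, buy BRL at spot, deposit the BRL at 6.75%, and sell the proceeds forward at 5.0963.
The gap between the two covered legs is CZK 121,877.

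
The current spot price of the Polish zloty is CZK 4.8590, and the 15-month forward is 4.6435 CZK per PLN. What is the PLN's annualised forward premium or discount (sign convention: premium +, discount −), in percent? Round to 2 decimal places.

-3.55%

T = 15/12 years.
PLN trades forward at -4.43507% vs spot over the period.
×(1/T) gives -3.55% p.a.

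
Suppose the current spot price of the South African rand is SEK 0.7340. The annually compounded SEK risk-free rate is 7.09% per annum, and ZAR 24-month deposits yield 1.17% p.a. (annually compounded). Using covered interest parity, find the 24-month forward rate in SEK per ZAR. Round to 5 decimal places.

T = 2 years.
Growth of 1 SEK over T: (1 + 0.0709)^2 = 1.1468268.
ZAR accumulates by (1 + 0.0117)^2 = 1.0235369.
CIP: F = S · (grow SEK)/(grow ZAR) = 0.734 × 1.1468268/1.0235369 = 0.8224138 SEK per ZAR.

0.82241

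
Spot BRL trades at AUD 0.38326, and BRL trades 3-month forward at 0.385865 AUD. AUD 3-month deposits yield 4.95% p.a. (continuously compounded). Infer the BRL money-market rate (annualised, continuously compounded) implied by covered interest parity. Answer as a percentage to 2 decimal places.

2.24%

T = 3/12 years.
By CIP, F/S equals the AUD-to-BRL growth ratio: 0.385865/0.38326 = 1.0067970.
The AUD side grows by e^(0.0495×3/12) = 1.0124519.
That pins the BRL growth at 1.0056167.
Take logs: ln 1.0056167 / (3/12) = 0.022404, so 2.24%.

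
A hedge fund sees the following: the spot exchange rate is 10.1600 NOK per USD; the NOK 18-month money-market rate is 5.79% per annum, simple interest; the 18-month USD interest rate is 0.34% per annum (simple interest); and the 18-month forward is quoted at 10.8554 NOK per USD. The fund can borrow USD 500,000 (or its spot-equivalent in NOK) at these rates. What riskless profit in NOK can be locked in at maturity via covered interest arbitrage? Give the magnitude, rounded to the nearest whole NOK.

NOK 65,817

T = 18/12 years.
Route A — deposit USD, sell forward: 500,000 × 1.005100 × 10.8554 = NOK 5,455,381.27.
Route B — convert at spot, deposit NOK: 500,000 × 10.1600 × 1.086850 = NOK 5,521,198.00.
The quoted forward undervalues USD, so borrow USD, convert to NOK at spot, deposit the NOK at 5.79%, and buy USD forward at 10.8554 to cover the loan.
Arbitrage profit = |5,455,381.27 − 5,521,198.00| = NOK 65,817.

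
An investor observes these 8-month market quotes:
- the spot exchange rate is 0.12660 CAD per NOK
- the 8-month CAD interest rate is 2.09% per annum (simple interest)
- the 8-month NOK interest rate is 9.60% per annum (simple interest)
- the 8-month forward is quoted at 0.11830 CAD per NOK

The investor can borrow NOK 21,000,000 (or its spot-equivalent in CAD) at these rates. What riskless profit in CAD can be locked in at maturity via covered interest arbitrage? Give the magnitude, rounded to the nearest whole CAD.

T = 8/12 years.
Keep in NOK, deliver into the forward: 21,000,000·1.064000·0.11830 = CAD 2,643,295.20.
Swap to CAD now, deposit: 21,000,000·0.12660·1.013933333 = CAD 2,695,643.16.
The quoted forward undervalues NOK, so borrow NOK, convert to CAD at spot, deposit the CAD at 2.09%, and buy NOK forward at 0.11830 to cover the loan.
The gap between the two covered legs is CAD 52,348.

CAD 52,348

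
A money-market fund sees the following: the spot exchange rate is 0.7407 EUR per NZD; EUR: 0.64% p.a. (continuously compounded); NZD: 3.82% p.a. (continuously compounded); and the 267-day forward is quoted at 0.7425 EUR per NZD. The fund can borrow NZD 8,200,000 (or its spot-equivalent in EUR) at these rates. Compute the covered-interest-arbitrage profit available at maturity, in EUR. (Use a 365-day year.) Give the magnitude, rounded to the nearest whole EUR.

EUR 158,792

T = 267/365 years.
Invest the NZD and cover forward: 8,200,000 × 1.028337645 × 0.7425 = EUR 6,261,033.75.
Convert at spot and invest in EUR: 8,200,000 × 0.7407 × 1.00469262 = EUR 6,102,241.75.
The quoted forward overvalues NZD, so borrow EUR, buy NZD at spot, deposit the NZD at 3.82%, and sell the proceeds forward at 0.7425.
Profit = 6,261,033.75 − 6,102,241.75 = EUR 158,792.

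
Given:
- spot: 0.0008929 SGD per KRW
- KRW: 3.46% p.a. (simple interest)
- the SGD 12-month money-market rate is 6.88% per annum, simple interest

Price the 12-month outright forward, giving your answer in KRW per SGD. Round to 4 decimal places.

T = 1 year.
SGD accumulates by 1 + 0.0688×1 = 1.068800.
KRW accumulates by 1 + 0.0346×1 = 1.034600.
Forward (SGD per KRW) = 0.0008929 × 1.068800 / 1.034600 = 0.0009224159289.
Quoted the other way: 1/0.0009224159289 = 1084.1096 KRW per SGD.

1084.1096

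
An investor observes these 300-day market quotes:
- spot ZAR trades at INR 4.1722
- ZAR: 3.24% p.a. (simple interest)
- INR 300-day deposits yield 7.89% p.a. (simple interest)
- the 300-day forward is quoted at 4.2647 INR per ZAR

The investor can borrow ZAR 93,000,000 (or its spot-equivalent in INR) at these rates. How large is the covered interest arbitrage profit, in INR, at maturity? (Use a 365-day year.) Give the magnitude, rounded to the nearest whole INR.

T = 300/365 years.
Keep in ZAR, deliver into the forward: 93,000,000·1.02663013699·4.2647 = INR 407,179,067.71.
Swap to INR now, deposit: 93,000,000·4.1722·1.06484931507 = INR 413,177,081.05.
The quoted forward undervalues ZAR, so borrow ZAR, convert to INR at spot, deposit the INR at 7.89%, and buy ZAR forward at 4.2647 to cover the loan.
Profit = 413,177,081.05 − 407,179,067.71 = INR 5,998,013.

INR 5,998,013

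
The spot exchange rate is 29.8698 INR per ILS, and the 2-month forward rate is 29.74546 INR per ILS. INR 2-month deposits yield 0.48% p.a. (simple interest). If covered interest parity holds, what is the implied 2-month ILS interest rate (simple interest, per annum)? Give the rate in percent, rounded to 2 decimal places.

T = 2/12 years.
By CIP, F/S equals the INR-to-ILS growth ratio: 29.74546/29.8698 = 0.9958373.
INR growth factor: 1 + 0.0048×2/12 = 1.000800.
So the ILS growth factor = 1.0049834.
(1.0049834 − 1)/T = 0.029900, i.e. 2.99%.

2.99%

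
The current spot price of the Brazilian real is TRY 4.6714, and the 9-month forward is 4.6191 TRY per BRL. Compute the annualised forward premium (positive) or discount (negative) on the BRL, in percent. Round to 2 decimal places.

T = 9/12 years.
Period premium: (4.6191 − 4.6714)/4.6714 = -0.0111958.
Per annum: -0.0111958 / (9/12) = -0.014928 = -1.49%.

-1.49%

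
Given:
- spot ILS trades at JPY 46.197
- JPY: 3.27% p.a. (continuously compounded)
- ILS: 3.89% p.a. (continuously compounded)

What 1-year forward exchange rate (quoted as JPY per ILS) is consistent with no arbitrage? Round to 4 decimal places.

45.9115

T = 1 year.
JPY growth factor: e^(0.0327×1) = 1.03324052.
ILS growth factor: e^(0.0389×1) = 1.03966651.
So F = 46.197 × 1.03324052 / 1.03966651 = 45.911465 (JPY/ILS).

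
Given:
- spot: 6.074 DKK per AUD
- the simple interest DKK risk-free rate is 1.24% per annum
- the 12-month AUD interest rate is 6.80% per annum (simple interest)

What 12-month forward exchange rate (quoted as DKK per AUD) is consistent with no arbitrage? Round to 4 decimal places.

5.7578

T = 1 year.
DKK growth factor: 1 + 0.0124×1 = 1.012400.
Growth of 1 AUD over T: 1 + 0.0680×1 = 1.068000.
So F = 6.074 × 1.012400 / 1.068000 = 5.757788 (DKK/AUD).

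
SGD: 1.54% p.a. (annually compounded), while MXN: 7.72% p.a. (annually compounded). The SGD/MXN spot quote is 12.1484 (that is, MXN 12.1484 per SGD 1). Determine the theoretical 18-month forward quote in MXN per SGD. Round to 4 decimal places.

T = 18/12 years.
MXN growth factor: (1 + 0.0772)^(18/12) = 1.11800699.
SGD growth factor: (1 + 0.0154)^(18/12) = 1.02318871.
Forward (MXN per SGD) = 12.1484 × 1.11800699 / 1.02318871 = 13.274185.

13.2742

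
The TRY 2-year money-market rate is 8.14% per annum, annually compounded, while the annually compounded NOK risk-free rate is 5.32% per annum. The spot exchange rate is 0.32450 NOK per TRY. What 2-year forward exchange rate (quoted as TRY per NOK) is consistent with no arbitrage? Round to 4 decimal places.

T = 2 years.
Growth of 1 NOK over T: (1 + 0.0532)^2 = 1.1092302.
Growth of 1 TRY over T: (1 + 0.0814)^2 = 1.169426.
CIP: F = S · (grow NOK)/(grow TRY) = 0.3245 × 1.1092302/1.169426 = 0.3077965 NOK per TRY.
Invert for TRY per NOK: 1 / 0.3077965 = 3.2489.

3.2489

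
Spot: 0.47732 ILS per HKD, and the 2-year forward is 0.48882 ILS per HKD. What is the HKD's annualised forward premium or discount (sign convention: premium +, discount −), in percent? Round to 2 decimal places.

T = 2 years.
HKD trades forward at +2.40929% vs spot over the period.
Per annum: 0.0240929 / 2 = 0.012046 = 1.20%.

+1.20%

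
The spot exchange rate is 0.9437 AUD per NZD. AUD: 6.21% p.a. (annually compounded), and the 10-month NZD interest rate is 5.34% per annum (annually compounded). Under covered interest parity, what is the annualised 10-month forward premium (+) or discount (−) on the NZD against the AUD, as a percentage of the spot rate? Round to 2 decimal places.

+0.83%

T = 10/12 years.
CIP forward (AUD per NZD) = 0.9437 × 1.0514885/1.044306 = 0.9501906.
Annualised premium = (F − S)/S × (1/T) = (0.9501906 − 0.9437)/0.9437 ÷ (10/12) = 0.83%.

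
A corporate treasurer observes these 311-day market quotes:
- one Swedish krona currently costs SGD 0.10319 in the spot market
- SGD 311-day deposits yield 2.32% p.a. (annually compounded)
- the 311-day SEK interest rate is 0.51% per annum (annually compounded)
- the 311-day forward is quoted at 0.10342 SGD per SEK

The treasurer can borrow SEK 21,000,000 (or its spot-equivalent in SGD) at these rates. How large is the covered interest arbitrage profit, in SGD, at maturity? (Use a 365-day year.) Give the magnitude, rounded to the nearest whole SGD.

SGD 28,499

T = 311/365 years.
Keep in SEK, deliver into the forward: 21,000,000·1.004343843·0.10342 = SGD 2,181,254.05.
Swap to SGD now, deposit: 21,000,000·0.10319·1.019734044 = SGD 2,209,753.48.
The quoted forward undervalues SEK, so borrow SEK, convert to SGD at spot, deposit the SGD at 2.32%, and buy SEK forward at 0.10342 to cover the loan.
Arbitrage profit = |2,181,254.05 − 2,209,753.48| = SGD 28,499.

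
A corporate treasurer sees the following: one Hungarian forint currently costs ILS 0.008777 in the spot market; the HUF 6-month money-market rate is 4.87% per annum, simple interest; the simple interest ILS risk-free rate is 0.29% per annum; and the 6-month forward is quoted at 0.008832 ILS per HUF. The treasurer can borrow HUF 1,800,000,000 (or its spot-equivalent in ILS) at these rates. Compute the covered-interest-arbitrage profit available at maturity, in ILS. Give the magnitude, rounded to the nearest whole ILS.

T = 6/12 years.
Route A — deposit HUF, sell forward: 1,800,000,000 × 1.024350 × 0.008832 = ILS 16,284,706.56.
Route B — convert at spot, deposit ILS: 1,800,000,000 × 0.008777 × 1.001450 = ILS 15,821,507.97.
The quoted forward overvalues HUF, so borrow ILS, buy HUF at spot, deposit the HUF at 4.87%, and sell the proceeds forward at 0.008832.
The gap between the two covered legs is ILS 463,199.

ILS 463,199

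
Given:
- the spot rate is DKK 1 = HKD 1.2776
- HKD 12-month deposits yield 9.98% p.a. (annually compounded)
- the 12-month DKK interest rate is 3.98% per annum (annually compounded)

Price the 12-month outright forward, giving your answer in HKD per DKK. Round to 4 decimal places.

T = 1 year.
Growth of 1 HKD over T: (1 + 0.0998)^1 = 1.099800.
Growth of 1 DKK over T: (1 + 0.0398)^1 = 1.039800.
Forward (HKD per DKK) = 1.2776 × 1.099800 / 1.039800 = 1.351322.

1.3513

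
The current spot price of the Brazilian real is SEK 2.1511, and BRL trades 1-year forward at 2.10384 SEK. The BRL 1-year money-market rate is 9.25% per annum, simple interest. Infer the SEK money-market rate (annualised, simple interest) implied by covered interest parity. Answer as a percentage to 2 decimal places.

6.85%

T = 1 year.
F/S = 2.10384/2.1511 = 0.9780298 = (growth of SEK) / (growth of BRL).
The BRL side grows by 1 + 0.0925×1 = 1.092500.
So the SEK growth factor = 1.0684976.
r = (1.0684976 − 1)/1 = 0.068498 → 6.85%.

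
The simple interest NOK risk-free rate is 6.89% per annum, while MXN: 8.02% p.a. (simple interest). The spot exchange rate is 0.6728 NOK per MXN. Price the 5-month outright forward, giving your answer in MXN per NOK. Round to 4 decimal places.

T = 5/12 years.
NOK accumulates by 1 + 0.0689×5/12 = 1.0287083.
Growth of 1 MXN over T: 1 + 0.0802×5/12 = 1.0334167.
So F = 0.6728 × 1.0287083 / 1.0334167 = 0.6697346 (NOK/MXN).
Quoted the other way: 1/0.6697346 = 1.4931 MXN per NOK.

1.4931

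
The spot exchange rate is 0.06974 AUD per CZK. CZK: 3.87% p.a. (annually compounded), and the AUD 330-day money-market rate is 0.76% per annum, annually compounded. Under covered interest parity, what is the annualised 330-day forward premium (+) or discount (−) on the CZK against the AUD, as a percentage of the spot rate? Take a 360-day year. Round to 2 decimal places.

-3.00%

T = 330/360 years.
F = S · g_AUD/g_CZK = 0.06974 × 1.0069645/1.0354186 = 0.06782349.
(F − S)/S ÷ T = (0.06782349 − 0.06974)/0.06974/(330/360) = -0.029979 → -3.00%.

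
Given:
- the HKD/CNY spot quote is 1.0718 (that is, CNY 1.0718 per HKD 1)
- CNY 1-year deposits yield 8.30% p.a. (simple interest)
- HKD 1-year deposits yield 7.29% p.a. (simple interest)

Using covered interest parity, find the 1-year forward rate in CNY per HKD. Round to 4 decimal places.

1.0819

T = 1 year.
Growth of 1 CNY over T: 1 + 0.0830×1 = 1.083000.
HKD accumulates by 1 + 0.0729×1 = 1.072900.
CIP: F = S · (grow CNY)/(grow HKD) = 1.0718 × 1.083000/1.072900 = 1.081890 CNY per HKD.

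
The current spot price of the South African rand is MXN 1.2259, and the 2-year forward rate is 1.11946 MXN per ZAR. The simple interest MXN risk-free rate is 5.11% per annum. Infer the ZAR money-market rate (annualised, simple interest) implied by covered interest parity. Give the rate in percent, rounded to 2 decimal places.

T = 2 years.
CIP gives F = S · g_MXN/g_ZAR, so g_MXN/g_ZAR = 1.11946/1.2259 = 0.9131740.
MXN growth factor: 1 + 0.0511×2 = 1.102200.
Hence g_ZAR = 1.2069989.
r = (1.2069989 − 1)/2 = 0.103499 → 10.35%.

10.35%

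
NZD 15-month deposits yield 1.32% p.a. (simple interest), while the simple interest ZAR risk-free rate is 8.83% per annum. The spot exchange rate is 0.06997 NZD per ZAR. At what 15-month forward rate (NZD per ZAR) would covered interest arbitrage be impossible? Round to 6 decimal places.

T = 15/12 years.
Growth of 1 NZD over T: 1 + 0.0132×15/12 = 1.016500.
ZAR growth factor: 1 + 0.0883×15/12 = 1.110375.
CIP: F = S · (grow NZD)/(grow ZAR) = 0.06997 × 1.016500/1.110375 = 0.06405449 NZD per ZAR.

0.064054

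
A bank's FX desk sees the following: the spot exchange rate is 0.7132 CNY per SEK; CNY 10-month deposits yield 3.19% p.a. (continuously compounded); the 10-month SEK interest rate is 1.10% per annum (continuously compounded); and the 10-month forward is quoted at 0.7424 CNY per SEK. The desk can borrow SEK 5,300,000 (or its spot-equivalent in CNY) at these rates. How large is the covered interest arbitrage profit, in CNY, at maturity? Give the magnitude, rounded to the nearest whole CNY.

CNY 89,163

T = 10/12 years.
Invest the SEK and cover forward: 5,300,000 × 1.009208809 × 0.7424 = CNY 3,970,954.08.
Convert at spot and invest in CNY: 5,300,000 × 0.7132 × 1.026939822 = CNY 3,881,791.45.
The quoted forward overvalues SEK, so borrow CNY, buy SEK at spot, deposit the SEK at 1.10%, and sell the proceeds forward at 0.7424.
The gap between the two covered legs is CNY 89,163.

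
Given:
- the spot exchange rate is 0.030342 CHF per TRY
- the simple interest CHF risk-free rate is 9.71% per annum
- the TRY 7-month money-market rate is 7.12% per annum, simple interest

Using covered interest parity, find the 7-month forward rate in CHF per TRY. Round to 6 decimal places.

T = 7/12 years.
CHF growth factor: 1 + 0.0971×7/12 = 1.0566417.
TRY accumulates by 1 + 0.0712×7/12 = 1.0415333.
Forward (CHF per TRY) = 0.030342 × 1.0566417 / 1.0415333 = 0.03078214.

0.030782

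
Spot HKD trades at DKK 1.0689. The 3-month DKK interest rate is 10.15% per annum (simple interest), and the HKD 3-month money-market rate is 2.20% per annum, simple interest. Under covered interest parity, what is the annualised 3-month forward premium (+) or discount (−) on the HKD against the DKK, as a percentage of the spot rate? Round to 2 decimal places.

+7.91%

T = 3/12 years.
F = S · g_DKK/g_HKD = 1.0689 × 1.025375/1.005500 = 1.0900282.
Annualised premium = (F − S)/S × (1/T) = (1.0900282 − 1.0689)/1.0689 ÷ (3/12) = 7.91%.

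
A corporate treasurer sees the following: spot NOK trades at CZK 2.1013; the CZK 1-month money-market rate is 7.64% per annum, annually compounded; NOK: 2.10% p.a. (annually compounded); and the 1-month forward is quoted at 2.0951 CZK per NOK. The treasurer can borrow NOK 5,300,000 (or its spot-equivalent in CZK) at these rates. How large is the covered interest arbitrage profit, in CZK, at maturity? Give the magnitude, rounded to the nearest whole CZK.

T = 1/12 years.
Keep in NOK, deliver into the forward: 5,300,000·1.0017333788·2.0951 = CZK 11,123,277.49.
Swap to CZK now, deposit: 5,300,000·2.1013·1.0061540371 = CZK 11,205,426.83.
The quoted forward undervalues NOK, so borrow NOK, convert to CZK at spot, deposit the CZK at 7.64%, and buy NOK forward at 2.0951 to cover the loan.
Profit = 11,205,426.83 − 11,123,277.49 = CZK 82,149.

CZK 82,149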